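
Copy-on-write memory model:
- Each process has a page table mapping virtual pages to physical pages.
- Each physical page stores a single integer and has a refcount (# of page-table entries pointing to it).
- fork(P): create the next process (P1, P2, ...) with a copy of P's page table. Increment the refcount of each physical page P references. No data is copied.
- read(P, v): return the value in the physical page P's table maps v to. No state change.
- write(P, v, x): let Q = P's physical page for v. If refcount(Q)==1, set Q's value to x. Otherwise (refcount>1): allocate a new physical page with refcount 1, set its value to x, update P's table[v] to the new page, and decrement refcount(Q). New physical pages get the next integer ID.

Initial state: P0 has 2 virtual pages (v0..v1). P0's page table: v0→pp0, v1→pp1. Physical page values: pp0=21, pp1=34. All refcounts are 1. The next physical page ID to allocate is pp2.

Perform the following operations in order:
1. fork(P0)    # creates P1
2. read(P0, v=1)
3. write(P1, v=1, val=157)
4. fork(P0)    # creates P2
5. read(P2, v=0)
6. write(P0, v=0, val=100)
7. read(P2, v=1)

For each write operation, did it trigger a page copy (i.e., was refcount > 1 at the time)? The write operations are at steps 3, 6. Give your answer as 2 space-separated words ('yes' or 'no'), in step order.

Op 1: fork(P0) -> P1. 2 ppages; refcounts: pp0:2 pp1:2
Op 2: read(P0, v1) -> 34. No state change.
Op 3: write(P1, v1, 157). refcount(pp1)=2>1 -> COPY to pp2. 3 ppages; refcounts: pp0:2 pp1:1 pp2:1
Op 4: fork(P0) -> P2. 3 ppages; refcounts: pp0:3 pp1:2 pp2:1
Op 5: read(P2, v0) -> 21. No state change.
Op 6: write(P0, v0, 100). refcount(pp0)=3>1 -> COPY to pp3. 4 ppages; refcounts: pp0:2 pp1:2 pp2:1 pp3:1
Op 7: read(P2, v1) -> 34. No state change.

yes yes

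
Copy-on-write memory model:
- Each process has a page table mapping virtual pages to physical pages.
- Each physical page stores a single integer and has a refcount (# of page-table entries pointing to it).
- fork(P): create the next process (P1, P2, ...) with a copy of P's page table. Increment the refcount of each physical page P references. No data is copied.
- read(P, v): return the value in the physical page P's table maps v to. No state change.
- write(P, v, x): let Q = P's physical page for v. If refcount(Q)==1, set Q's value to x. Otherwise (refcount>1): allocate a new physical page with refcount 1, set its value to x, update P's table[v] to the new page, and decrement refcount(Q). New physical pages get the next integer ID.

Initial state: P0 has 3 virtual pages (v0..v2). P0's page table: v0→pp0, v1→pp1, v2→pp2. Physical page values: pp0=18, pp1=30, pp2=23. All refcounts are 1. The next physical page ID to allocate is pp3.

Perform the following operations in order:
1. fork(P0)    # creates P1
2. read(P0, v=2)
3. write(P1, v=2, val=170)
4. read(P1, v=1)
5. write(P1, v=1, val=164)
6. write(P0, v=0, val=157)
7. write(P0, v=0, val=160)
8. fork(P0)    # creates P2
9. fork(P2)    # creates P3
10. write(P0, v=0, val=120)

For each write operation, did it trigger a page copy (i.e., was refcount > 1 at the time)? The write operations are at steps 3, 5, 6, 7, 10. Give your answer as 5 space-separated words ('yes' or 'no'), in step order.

Op 1: fork(P0) -> P1. 3 ppages; refcounts: pp0:2 pp1:2 pp2:2
Op 2: read(P0, v2) -> 23. No state change.
Op 3: write(P1, v2, 170). refcount(pp2)=2>1 -> COPY to pp3. 4 ppages; refcounts: pp0:2 pp1:2 pp2:1 pp3:1
Op 4: read(P1, v1) -> 30. No state change.
Op 5: write(P1, v1, 164). refcount(pp1)=2>1 -> COPY to pp4. 5 ppages; refcounts: pp0:2 pp1:1 pp2:1 pp3:1 pp4:1
Op 6: write(P0, v0, 157). refcount(pp0)=2>1 -> COPY to pp5. 6 ppages; refcounts: pp0:1 pp1:1 pp2:1 pp3:1 pp4:1 pp5:1
Op 7: write(P0, v0, 160). refcount(pp5)=1 -> write in place. 6 ppages; refcounts: pp0:1 pp1:1 pp2:1 pp3:1 pp4:1 pp5:1
Op 8: fork(P0) -> P2. 6 ppages; refcounts: pp0:1 pp1:2 pp2:2 pp3:1 pp4:1 pp5:2
Op 9: fork(P2) -> P3. 6 ppages; refcounts: pp0:1 pp1:3 pp2:3 pp3:1 pp4:1 pp5:3
Op 10: write(P0, v0, 120). refcount(pp5)=3>1 -> COPY to pp6. 7 ppages; refcounts: pp0:1 pp1:3 pp2:3 pp3:1 pp4:1 pp5:2 pp6:1

yes yes yes no yes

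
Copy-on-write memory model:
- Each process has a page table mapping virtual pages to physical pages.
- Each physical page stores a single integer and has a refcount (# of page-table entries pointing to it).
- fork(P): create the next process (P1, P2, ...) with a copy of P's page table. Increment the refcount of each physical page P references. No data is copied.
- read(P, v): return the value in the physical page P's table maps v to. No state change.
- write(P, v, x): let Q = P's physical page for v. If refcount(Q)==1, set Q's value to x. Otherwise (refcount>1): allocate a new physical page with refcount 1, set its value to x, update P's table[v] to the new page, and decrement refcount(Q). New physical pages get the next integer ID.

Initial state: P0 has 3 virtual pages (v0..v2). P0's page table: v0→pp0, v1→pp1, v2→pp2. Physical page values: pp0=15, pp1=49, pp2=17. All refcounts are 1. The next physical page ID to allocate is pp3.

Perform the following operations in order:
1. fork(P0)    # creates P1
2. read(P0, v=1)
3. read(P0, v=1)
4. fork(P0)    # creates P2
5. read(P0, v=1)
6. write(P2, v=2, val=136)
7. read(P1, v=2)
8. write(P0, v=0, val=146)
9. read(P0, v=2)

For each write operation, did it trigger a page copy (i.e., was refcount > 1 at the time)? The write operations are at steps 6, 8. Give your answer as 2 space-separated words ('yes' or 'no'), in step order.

Op 1: fork(P0) -> P1. 3 ppages; refcounts: pp0:2 pp1:2 pp2:2
Op 2: read(P0, v1) -> 49. No state change.
Op 3: read(P0, v1) -> 49. No state change.
Op 4: fork(P0) -> P2. 3 ppages; refcounts: pp0:3 pp1:3 pp2:3
Op 5: read(P0, v1) -> 49. No state change.
Op 6: write(P2, v2, 136). refcount(pp2)=3>1 -> COPY to pp3. 4 ppages; refcounts: pp0:3 pp1:3 pp2:2 pp3:1
Op 7: read(P1, v2) -> 17. No state change.
Op 8: write(P0, v0, 146). refcount(pp0)=3>1 -> COPY to pp4. 5 ppages; refcounts: pp0:2 pp1:3 pp2:2 pp3:1 pp4:1
Op 9: read(P0, v2) -> 17. No state change.

yes yes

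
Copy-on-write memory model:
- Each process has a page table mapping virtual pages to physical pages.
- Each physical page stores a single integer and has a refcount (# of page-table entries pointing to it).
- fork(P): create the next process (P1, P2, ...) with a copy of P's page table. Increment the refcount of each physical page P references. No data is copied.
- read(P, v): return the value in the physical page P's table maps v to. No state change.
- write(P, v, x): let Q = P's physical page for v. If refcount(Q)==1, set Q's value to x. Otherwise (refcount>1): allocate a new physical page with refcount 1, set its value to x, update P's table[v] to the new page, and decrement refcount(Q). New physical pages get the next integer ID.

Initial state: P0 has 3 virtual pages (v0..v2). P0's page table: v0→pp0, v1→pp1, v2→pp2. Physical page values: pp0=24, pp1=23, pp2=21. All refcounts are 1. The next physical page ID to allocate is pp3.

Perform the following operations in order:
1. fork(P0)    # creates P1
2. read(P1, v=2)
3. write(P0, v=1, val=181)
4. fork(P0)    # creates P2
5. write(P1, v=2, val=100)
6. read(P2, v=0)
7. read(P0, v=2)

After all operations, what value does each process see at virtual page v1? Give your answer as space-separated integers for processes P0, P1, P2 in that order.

Answer: 181 23 181

Derivation:
Op 1: fork(P0) -> P1. 3 ppages; refcounts: pp0:2 pp1:2 pp2:2
Op 2: read(P1, v2) -> 21. No state change.
Op 3: write(P0, v1, 181). refcount(pp1)=2>1 -> COPY to pp3. 4 ppages; refcounts: pp0:2 pp1:1 pp2:2 pp3:1
Op 4: fork(P0) -> P2. 4 ppages; refcounts: pp0:3 pp1:1 pp2:3 pp3:2
Op 5: write(P1, v2, 100). refcount(pp2)=3>1 -> COPY to pp4. 5 ppages; refcounts: pp0:3 pp1:1 pp2:2 pp3:2 pp4:1
Op 6: read(P2, v0) -> 24. No state change.
Op 7: read(P0, v2) -> 21. No state change.
P0: v1 -> pp3 = 181
P1: v1 -> pp1 = 23
P2: v1 -> pp3 = 181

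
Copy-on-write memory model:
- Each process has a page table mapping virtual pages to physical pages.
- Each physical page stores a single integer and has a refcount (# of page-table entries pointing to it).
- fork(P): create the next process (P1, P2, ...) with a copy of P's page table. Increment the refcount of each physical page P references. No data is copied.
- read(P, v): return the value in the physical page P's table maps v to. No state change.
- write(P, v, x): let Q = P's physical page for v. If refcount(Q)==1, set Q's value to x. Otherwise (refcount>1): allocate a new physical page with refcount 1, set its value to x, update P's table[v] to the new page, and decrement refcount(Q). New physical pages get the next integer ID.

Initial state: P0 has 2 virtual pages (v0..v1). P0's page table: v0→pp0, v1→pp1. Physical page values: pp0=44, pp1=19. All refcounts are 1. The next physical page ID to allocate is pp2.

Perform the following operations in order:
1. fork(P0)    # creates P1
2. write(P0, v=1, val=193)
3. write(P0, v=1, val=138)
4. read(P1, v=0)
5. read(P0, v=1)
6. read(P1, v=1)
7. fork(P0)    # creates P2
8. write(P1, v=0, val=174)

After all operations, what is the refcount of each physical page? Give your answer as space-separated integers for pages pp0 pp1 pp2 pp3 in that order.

Answer: 2 1 2 1

Derivation:
Op 1: fork(P0) -> P1. 2 ppages; refcounts: pp0:2 pp1:2
Op 2: write(P0, v1, 193). refcount(pp1)=2>1 -> COPY to pp2. 3 ppages; refcounts: pp0:2 pp1:1 pp2:1
Op 3: write(P0, v1, 138). refcount(pp2)=1 -> write in place. 3 ppages; refcounts: pp0:2 pp1:1 pp2:1
Op 4: read(P1, v0) -> 44. No state change.
Op 5: read(P0, v1) -> 138. No state change.
Op 6: read(P1, v1) -> 19. No state change.
Op 7: fork(P0) -> P2. 3 ppages; refcounts: pp0:3 pp1:1 pp2:2
Op 8: write(P1, v0, 174). refcount(pp0)=3>1 -> COPY to pp3. 4 ppages; refcounts: pp0:2 pp1:1 pp2:2 pp3:1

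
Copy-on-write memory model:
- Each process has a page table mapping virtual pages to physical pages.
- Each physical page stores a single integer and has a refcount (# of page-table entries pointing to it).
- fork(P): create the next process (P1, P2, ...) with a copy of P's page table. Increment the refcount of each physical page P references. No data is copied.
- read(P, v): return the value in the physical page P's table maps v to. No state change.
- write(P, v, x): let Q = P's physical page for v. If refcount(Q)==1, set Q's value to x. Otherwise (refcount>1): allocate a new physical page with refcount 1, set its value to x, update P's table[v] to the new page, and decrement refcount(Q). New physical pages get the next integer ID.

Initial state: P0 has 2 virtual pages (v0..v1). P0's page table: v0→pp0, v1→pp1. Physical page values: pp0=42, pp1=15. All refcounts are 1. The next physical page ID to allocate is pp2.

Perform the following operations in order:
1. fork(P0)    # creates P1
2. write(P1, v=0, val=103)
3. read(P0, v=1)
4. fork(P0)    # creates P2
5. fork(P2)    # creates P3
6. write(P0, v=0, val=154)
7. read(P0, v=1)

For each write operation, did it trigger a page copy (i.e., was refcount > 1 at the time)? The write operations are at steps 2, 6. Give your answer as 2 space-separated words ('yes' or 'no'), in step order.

Op 1: fork(P0) -> P1. 2 ppages; refcounts: pp0:2 pp1:2
Op 2: write(P1, v0, 103). refcount(pp0)=2>1 -> COPY to pp2. 3 ppages; refcounts: pp0:1 pp1:2 pp2:1
Op 3: read(P0, v1) -> 15. No state change.
Op 4: fork(P0) -> P2. 3 ppages; refcounts: pp0:2 pp1:3 pp2:1
Op 5: fork(P2) -> P3. 3 ppages; refcounts: pp0:3 pp1:4 pp2:1
Op 6: write(P0, v0, 154). refcount(pp0)=3>1 -> COPY to pp3. 4 ppages; refcounts: pp0:2 pp1:4 pp2:1 pp3:1
Op 7: read(P0, v1) -> 15. No state change.

yes yes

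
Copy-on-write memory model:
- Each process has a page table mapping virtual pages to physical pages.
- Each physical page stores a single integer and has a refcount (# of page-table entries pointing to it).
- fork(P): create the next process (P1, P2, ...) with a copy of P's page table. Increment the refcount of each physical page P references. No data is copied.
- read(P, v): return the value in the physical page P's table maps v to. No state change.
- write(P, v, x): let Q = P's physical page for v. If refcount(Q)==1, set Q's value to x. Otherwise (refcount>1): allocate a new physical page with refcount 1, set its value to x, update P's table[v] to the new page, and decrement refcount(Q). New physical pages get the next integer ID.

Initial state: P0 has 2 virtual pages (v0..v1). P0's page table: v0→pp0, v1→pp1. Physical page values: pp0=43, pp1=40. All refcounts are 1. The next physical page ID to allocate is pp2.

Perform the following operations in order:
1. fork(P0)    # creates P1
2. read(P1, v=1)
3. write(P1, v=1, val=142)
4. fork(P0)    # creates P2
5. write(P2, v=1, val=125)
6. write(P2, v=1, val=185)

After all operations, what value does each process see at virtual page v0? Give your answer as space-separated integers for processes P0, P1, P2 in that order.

Op 1: fork(P0) -> P1. 2 ppages; refcounts: pp0:2 pp1:2
Op 2: read(P1, v1) -> 40. No state change.
Op 3: write(P1, v1, 142). refcount(pp1)=2>1 -> COPY to pp2. 3 ppages; refcounts: pp0:2 pp1:1 pp2:1
Op 4: fork(P0) -> P2. 3 ppages; refcounts: pp0:3 pp1:2 pp2:1
Op 5: write(P2, v1, 125). refcount(pp1)=2>1 -> COPY to pp3. 4 ppages; refcounts: pp0:3 pp1:1 pp2:1 pp3:1
Op 6: write(P2, v1, 185). refcount(pp3)=1 -> write in place. 4 ppages; refcounts: pp0:3 pp1:1 pp2:1 pp3:1
P0: v0 -> pp0 = 43
P1: v0 -> pp0 = 43
P2: v0 -> pp0 = 43

Answer: 43 43 43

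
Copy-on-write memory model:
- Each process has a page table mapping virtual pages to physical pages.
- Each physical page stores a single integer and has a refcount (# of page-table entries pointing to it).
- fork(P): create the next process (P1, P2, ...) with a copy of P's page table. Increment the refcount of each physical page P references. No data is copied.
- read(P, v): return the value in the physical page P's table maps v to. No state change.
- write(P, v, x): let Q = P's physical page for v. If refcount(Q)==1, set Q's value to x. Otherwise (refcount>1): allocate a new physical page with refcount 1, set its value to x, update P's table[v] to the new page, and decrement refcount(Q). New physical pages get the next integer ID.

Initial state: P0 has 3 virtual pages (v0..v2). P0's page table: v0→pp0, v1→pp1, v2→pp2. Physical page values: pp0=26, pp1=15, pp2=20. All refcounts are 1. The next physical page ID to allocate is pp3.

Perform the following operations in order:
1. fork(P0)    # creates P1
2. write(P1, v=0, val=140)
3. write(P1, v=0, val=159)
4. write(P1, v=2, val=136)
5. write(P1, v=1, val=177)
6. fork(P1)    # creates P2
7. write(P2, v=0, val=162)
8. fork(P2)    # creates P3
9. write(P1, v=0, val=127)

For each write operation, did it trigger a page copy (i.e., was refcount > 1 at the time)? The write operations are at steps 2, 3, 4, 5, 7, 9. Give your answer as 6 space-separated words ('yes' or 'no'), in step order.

Op 1: fork(P0) -> P1. 3 ppages; refcounts: pp0:2 pp1:2 pp2:2
Op 2: write(P1, v0, 140). refcount(pp0)=2>1 -> COPY to pp3. 4 ppages; refcounts: pp0:1 pp1:2 pp2:2 pp3:1
Op 3: write(P1, v0, 159). refcount(pp3)=1 -> write in place. 4 ppages; refcounts: pp0:1 pp1:2 pp2:2 pp3:1
Op 4: write(P1, v2, 136). refcount(pp2)=2>1 -> COPY to pp4. 5 ppages; refcounts: pp0:1 pp1:2 pp2:1 pp3:1 pp4:1
Op 5: write(P1, v1, 177). refcount(pp1)=2>1 -> COPY to pp5. 6 ppages; refcounts: pp0:1 pp1:1 pp2:1 pp3:1 pp4:1 pp5:1
Op 6: fork(P1) -> P2. 6 ppages; refcounts: pp0:1 pp1:1 pp2:1 pp3:2 pp4:2 pp5:2
Op 7: write(P2, v0, 162). refcount(pp3)=2>1 -> COPY to pp6. 7 ppages; refcounts: pp0:1 pp1:1 pp2:1 pp3:1 pp4:2 pp5:2 pp6:1
Op 8: fork(P2) -> P3. 7 ppages; refcounts: pp0:1 pp1:1 pp2:1 pp3:1 pp4:3 pp5:3 pp6:2
Op 9: write(P1, v0, 127). refcount(pp3)=1 -> write in place. 7 ppages; refcounts: pp0:1 pp1:1 pp2:1 pp3:1 pp4:3 pp5:3 pp6:2

yes no yes yes yes no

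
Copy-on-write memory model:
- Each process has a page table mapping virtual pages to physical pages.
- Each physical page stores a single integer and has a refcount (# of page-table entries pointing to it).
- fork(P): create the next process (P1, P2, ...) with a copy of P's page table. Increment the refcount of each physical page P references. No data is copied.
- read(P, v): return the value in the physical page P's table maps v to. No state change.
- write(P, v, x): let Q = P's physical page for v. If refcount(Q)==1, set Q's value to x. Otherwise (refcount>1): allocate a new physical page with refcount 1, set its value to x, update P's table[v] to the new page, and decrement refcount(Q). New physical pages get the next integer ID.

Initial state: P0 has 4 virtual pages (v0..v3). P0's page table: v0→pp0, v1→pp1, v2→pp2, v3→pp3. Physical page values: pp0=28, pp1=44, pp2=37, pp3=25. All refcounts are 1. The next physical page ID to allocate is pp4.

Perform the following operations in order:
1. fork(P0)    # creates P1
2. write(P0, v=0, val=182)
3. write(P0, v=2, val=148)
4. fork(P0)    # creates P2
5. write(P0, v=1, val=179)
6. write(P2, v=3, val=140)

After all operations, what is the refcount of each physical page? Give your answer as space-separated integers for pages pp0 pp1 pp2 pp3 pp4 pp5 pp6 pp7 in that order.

Op 1: fork(P0) -> P1. 4 ppages; refcounts: pp0:2 pp1:2 pp2:2 pp3:2
Op 2: write(P0, v0, 182). refcount(pp0)=2>1 -> COPY to pp4. 5 ppages; refcounts: pp0:1 pp1:2 pp2:2 pp3:2 pp4:1
Op 3: write(P0, v2, 148). refcount(pp2)=2>1 -> COPY to pp5. 6 ppages; refcounts: pp0:1 pp1:2 pp2:1 pp3:2 pp4:1 pp5:1
Op 4: fork(P0) -> P2. 6 ppages; refcounts: pp0:1 pp1:3 pp2:1 pp3:3 pp4:2 pp5:2
Op 5: write(P0, v1, 179). refcount(pp1)=3>1 -> COPY to pp6. 7 ppages; refcounts: pp0:1 pp1:2 pp2:1 pp3:3 pp4:2 pp5:2 pp6:1
Op 6: write(P2, v3, 140). refcount(pp3)=3>1 -> COPY to pp7. 8 ppages; refcounts: pp0:1 pp1:2 pp2:1 pp3:2 pp4:2 pp5:2 pp6:1 pp7:1

Answer: 1 2 1 2 2 2 1 1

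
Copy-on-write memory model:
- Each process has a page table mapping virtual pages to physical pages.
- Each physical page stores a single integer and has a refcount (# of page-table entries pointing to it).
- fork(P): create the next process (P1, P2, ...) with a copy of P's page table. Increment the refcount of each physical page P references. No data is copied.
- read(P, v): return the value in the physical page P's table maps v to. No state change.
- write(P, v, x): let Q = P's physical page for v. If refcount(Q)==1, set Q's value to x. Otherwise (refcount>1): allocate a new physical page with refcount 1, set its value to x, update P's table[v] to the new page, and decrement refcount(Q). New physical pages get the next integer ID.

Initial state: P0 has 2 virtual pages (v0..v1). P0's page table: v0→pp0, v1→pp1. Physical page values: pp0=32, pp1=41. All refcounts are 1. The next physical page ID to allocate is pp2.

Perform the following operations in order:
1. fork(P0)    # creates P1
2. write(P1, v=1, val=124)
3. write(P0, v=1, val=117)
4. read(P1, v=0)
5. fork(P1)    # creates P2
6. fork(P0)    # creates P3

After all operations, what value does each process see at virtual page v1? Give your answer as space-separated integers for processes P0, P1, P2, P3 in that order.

Answer: 117 124 124 117

Derivation:
Op 1: fork(P0) -> P1. 2 ppages; refcounts: pp0:2 pp1:2
Op 2: write(P1, v1, 124). refcount(pp1)=2>1 -> COPY to pp2. 3 ppages; refcounts: pp0:2 pp1:1 pp2:1
Op 3: write(P0, v1, 117). refcount(pp1)=1 -> write in place. 3 ppages; refcounts: pp0:2 pp1:1 pp2:1
Op 4: read(P1, v0) -> 32. No state change.
Op 5: fork(P1) -> P2. 3 ppages; refcounts: pp0:3 pp1:1 pp2:2
Op 6: fork(P0) -> P3. 3 ppages; refcounts: pp0:4 pp1:2 pp2:2
P0: v1 -> pp1 = 117
P1: v1 -> pp2 = 124
P2: v1 -> pp2 = 124
P3: v1 -> pp1 = 117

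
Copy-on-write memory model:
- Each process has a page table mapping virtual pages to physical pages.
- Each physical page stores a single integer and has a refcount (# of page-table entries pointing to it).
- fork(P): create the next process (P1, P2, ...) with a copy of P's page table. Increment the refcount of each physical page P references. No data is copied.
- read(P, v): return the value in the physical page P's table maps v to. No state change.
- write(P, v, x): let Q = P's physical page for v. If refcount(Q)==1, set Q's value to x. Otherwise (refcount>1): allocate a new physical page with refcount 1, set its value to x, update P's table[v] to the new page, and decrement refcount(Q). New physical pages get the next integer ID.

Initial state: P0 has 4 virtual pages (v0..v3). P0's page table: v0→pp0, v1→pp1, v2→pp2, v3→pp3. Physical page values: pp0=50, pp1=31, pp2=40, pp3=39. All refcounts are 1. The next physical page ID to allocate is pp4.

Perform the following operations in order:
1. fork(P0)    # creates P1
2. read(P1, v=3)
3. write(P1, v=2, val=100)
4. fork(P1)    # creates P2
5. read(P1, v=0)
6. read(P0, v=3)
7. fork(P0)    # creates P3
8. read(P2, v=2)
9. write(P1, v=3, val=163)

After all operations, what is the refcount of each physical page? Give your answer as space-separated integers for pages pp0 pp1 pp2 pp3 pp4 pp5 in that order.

Op 1: fork(P0) -> P1. 4 ppages; refcounts: pp0:2 pp1:2 pp2:2 pp3:2
Op 2: read(P1, v3) -> 39. No state change.
Op 3: write(P1, v2, 100). refcount(pp2)=2>1 -> COPY to pp4. 5 ppages; refcounts: pp0:2 pp1:2 pp2:1 pp3:2 pp4:1
Op 4: fork(P1) -> P2. 5 ppages; refcounts: pp0:3 pp1:3 pp2:1 pp3:3 pp4:2
Op 5: read(P1, v0) -> 50. No state change.
Op 6: read(P0, v3) -> 39. No state change.
Op 7: fork(P0) -> P3. 5 ppages; refcounts: pp0:4 pp1:4 pp2:2 pp3:4 pp4:2
Op 8: read(P2, v2) -> 100. No state change.
Op 9: write(P1, v3, 163). refcount(pp3)=4>1 -> COPY to pp5. 6 ppages; refcounts: pp0:4 pp1:4 pp2:2 pp3:3 pp4:2 pp5:1

Answer: 4 4 2 3 2 1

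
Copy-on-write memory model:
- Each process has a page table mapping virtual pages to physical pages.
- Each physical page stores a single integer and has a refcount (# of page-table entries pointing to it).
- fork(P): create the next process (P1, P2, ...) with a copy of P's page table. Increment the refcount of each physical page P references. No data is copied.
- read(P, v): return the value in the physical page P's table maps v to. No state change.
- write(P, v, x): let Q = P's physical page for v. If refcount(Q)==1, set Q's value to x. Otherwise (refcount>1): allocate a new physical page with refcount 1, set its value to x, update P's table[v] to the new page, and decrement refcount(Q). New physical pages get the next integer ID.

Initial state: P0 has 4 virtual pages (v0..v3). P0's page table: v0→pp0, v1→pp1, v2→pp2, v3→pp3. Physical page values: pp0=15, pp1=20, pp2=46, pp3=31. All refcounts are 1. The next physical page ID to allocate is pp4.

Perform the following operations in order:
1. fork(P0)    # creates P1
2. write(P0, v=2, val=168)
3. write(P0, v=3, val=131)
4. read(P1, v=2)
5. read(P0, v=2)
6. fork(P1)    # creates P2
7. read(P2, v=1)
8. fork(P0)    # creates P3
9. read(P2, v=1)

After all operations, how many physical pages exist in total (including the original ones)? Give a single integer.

Op 1: fork(P0) -> P1. 4 ppages; refcounts: pp0:2 pp1:2 pp2:2 pp3:2
Op 2: write(P0, v2, 168). refcount(pp2)=2>1 -> COPY to pp4. 5 ppages; refcounts: pp0:2 pp1:2 pp2:1 pp3:2 pp4:1
Op 3: write(P0, v3, 131). refcount(pp3)=2>1 -> COPY to pp5. 6 ppages; refcounts: pp0:2 pp1:2 pp2:1 pp3:1 pp4:1 pp5:1
Op 4: read(P1, v2) -> 46. No state change.
Op 5: read(P0, v2) -> 168. No state change.
Op 6: fork(P1) -> P2. 6 ppages; refcounts: pp0:3 pp1:3 pp2:2 pp3:2 pp4:1 pp5:1
Op 7: read(P2, v1) -> 20. No state change.
Op 8: fork(P0) -> P3. 6 ppages; refcounts: pp0:4 pp1:4 pp2:2 pp3:2 pp4:2 pp5:2
Op 9: read(P2, v1) -> 20. No state change.

Answer: 6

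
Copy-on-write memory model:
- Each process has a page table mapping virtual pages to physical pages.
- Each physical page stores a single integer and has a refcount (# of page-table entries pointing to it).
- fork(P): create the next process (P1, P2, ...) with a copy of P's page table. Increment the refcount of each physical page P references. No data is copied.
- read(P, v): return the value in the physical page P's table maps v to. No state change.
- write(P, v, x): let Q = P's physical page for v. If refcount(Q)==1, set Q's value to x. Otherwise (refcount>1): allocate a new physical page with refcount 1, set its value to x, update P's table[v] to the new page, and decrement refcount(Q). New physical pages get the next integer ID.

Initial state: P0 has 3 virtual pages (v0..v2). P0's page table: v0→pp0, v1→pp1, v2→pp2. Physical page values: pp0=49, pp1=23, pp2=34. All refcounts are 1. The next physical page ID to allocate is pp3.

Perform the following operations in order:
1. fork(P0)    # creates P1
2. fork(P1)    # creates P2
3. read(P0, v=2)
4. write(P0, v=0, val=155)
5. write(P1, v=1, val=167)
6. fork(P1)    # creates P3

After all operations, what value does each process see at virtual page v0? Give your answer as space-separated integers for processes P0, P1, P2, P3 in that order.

Answer: 155 49 49 49

Derivation:
Op 1: fork(P0) -> P1. 3 ppages; refcounts: pp0:2 pp1:2 pp2:2
Op 2: fork(P1) -> P2. 3 ppages; refcounts: pp0:3 pp1:3 pp2:3
Op 3: read(P0, v2) -> 34. No state change.
Op 4: write(P0, v0, 155). refcount(pp0)=3>1 -> COPY to pp3. 4 ppages; refcounts: pp0:2 pp1:3 pp2:3 pp3:1
Op 5: write(P1, v1, 167). refcount(pp1)=3>1 -> COPY to pp4. 5 ppages; refcounts: pp0:2 pp1:2 pp2:3 pp3:1 pp4:1
Op 6: fork(P1) -> P3. 5 ppages; refcounts: pp0:3 pp1:2 pp2:4 pp3:1 pp4:2
P0: v0 -> pp3 = 155
P1: v0 -> pp0 = 49
P2: v0 -> pp0 = 49
P3: v0 -> pp0 = 49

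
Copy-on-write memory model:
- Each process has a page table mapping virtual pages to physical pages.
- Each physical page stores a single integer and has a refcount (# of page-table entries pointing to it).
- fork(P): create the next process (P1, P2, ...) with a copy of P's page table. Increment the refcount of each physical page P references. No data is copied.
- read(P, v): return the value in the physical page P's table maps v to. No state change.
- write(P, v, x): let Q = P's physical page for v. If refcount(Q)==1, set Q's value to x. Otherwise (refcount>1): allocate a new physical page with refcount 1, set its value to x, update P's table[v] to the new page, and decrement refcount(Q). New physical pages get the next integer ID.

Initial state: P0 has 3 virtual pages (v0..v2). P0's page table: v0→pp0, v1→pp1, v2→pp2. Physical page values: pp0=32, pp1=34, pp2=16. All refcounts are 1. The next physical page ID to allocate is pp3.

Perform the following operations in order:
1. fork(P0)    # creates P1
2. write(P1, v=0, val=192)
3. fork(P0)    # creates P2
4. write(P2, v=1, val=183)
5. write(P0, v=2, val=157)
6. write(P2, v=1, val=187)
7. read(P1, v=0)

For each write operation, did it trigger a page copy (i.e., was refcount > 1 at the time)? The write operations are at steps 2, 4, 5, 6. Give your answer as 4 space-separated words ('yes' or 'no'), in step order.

Op 1: fork(P0) -> P1. 3 ppages; refcounts: pp0:2 pp1:2 pp2:2
Op 2: write(P1, v0, 192). refcount(pp0)=2>1 -> COPY to pp3. 4 ppages; refcounts: pp0:1 pp1:2 pp2:2 pp3:1
Op 3: fork(P0) -> P2. 4 ppages; refcounts: pp0:2 pp1:3 pp2:3 pp3:1
Op 4: write(P2, v1, 183). refcount(pp1)=3>1 -> COPY to pp4. 5 ppages; refcounts: pp0:2 pp1:2 pp2:3 pp3:1 pp4:1
Op 5: write(P0, v2, 157). refcount(pp2)=3>1 -> COPY to pp5. 6 ppages; refcounts: pp0:2 pp1:2 pp2:2 pp3:1 pp4:1 pp5:1
Op 6: write(P2, v1, 187). refcount(pp4)=1 -> write in place. 6 ppages; refcounts: pp0:2 pp1:2 pp2:2 pp3:1 pp4:1 pp5:1
Op 7: read(P1, v0) -> 192. No state change.

yes yes yes no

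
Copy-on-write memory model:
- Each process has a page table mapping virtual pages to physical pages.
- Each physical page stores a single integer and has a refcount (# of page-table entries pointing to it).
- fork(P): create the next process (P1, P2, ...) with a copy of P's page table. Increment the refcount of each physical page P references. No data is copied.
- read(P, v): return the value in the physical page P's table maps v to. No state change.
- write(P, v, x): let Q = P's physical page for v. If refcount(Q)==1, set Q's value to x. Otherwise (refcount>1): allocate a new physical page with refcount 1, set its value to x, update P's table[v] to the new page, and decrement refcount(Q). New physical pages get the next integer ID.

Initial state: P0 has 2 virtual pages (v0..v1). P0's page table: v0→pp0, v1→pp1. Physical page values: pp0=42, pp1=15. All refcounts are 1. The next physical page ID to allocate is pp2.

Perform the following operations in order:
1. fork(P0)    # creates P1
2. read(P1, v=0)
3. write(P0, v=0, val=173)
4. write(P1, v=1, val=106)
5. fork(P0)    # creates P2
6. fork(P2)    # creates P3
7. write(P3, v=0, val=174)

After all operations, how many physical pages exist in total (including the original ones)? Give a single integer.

Op 1: fork(P0) -> P1. 2 ppages; refcounts: pp0:2 pp1:2
Op 2: read(P1, v0) -> 42. No state change.
Op 3: write(P0, v0, 173). refcount(pp0)=2>1 -> COPY to pp2. 3 ppages; refcounts: pp0:1 pp1:2 pp2:1
Op 4: write(P1, v1, 106). refcount(pp1)=2>1 -> COPY to pp3. 4 ppages; refcounts: pp0:1 pp1:1 pp2:1 pp3:1
Op 5: fork(P0) -> P2. 4 ppages; refcounts: pp0:1 pp1:2 pp2:2 pp3:1
Op 6: fork(P2) -> P3. 4 ppages; refcounts: pp0:1 pp1:3 pp2:3 pp3:1
Op 7: write(P3, v0, 174). refcount(pp2)=3>1 -> COPY to pp4. 5 ppages; refcounts: pp0:1 pp1:3 pp2:2 pp3:1 pp4:1

Answer: 5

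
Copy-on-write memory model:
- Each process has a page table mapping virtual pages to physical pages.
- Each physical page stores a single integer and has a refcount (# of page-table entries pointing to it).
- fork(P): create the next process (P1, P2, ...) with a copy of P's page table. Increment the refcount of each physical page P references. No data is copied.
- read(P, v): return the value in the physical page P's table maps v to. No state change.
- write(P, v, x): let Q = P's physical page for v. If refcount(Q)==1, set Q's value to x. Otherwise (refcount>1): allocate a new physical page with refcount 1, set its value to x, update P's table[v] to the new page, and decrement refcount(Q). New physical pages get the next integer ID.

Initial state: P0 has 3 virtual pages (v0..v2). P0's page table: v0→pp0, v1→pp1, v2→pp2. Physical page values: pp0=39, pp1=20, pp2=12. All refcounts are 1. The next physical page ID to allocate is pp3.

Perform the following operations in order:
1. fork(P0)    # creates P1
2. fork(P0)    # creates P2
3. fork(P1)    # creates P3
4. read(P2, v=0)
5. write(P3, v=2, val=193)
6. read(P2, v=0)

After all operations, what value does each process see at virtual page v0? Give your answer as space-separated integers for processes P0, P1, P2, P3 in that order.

Op 1: fork(P0) -> P1. 3 ppages; refcounts: pp0:2 pp1:2 pp2:2
Op 2: fork(P0) -> P2. 3 ppages; refcounts: pp0:3 pp1:3 pp2:3
Op 3: fork(P1) -> P3. 3 ppages; refcounts: pp0:4 pp1:4 pp2:4
Op 4: read(P2, v0) -> 39. No state change.
Op 5: write(P3, v2, 193). refcount(pp2)=4>1 -> COPY to pp3. 4 ppages; refcounts: pp0:4 pp1:4 pp2:3 pp3:1
Op 6: read(P2, v0) -> 39. No state change.
P0: v0 -> pp0 = 39
P1: v0 -> pp0 = 39
P2: v0 -> pp0 = 39
P3: v0 -> pp0 = 39

Answer: 39 39 39 39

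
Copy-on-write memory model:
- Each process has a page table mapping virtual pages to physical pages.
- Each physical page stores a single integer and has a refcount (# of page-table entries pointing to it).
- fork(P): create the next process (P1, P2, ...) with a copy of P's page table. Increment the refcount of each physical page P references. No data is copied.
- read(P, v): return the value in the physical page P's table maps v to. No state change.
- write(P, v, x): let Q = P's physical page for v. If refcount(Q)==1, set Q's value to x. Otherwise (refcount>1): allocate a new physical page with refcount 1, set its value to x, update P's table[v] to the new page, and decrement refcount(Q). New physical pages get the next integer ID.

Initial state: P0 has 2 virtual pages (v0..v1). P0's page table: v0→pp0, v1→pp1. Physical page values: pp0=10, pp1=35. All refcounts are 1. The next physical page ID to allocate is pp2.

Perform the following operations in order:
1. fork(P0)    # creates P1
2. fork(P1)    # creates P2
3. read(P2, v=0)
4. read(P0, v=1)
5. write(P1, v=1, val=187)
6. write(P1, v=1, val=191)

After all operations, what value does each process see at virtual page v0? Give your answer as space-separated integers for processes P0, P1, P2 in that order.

Answer: 10 10 10

Derivation:
Op 1: fork(P0) -> P1. 2 ppages; refcounts: pp0:2 pp1:2
Op 2: fork(P1) -> P2. 2 ppages; refcounts: pp0:3 pp1:3
Op 3: read(P2, v0) -> 10. No state change.
Op 4: read(P0, v1) -> 35. No state change.
Op 5: write(P1, v1, 187). refcount(pp1)=3>1 -> COPY to pp2. 3 ppages; refcounts: pp0:3 pp1:2 pp2:1
Op 6: write(P1, v1, 191). refcount(pp2)=1 -> write in place. 3 ppages; refcounts: pp0:3 pp1:2 pp2:1
P0: v0 -> pp0 = 10
P1: v0 -> pp0 = 10
P2: v0 -> pp0 = 10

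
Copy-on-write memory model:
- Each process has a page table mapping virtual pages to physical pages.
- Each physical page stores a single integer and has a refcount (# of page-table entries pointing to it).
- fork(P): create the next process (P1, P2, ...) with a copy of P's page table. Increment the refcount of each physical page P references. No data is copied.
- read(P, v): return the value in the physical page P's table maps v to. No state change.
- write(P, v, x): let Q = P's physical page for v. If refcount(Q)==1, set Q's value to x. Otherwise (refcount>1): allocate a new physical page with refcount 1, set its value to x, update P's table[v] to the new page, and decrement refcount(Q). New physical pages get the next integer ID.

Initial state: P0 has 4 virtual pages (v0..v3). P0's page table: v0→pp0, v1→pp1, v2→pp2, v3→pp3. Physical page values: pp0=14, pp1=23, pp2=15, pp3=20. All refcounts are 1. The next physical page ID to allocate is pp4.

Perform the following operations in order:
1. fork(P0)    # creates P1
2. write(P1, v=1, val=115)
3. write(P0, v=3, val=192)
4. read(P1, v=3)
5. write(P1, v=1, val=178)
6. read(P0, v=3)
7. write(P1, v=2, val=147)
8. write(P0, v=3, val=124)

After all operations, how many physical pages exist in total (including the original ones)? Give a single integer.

Op 1: fork(P0) -> P1. 4 ppages; refcounts: pp0:2 pp1:2 pp2:2 pp3:2
Op 2: write(P1, v1, 115). refcount(pp1)=2>1 -> COPY to pp4. 5 ppages; refcounts: pp0:2 pp1:1 pp2:2 pp3:2 pp4:1
Op 3: write(P0, v3, 192). refcount(pp3)=2>1 -> COPY to pp5. 6 ppages; refcounts: pp0:2 pp1:1 pp2:2 pp3:1 pp4:1 pp5:1
Op 4: read(P1, v3) -> 20. No state change.
Op 5: write(P1, v1, 178). refcount(pp4)=1 -> write in place. 6 ppages; refcounts: pp0:2 pp1:1 pp2:2 pp3:1 pp4:1 pp5:1
Op 6: read(P0, v3) -> 192. No state change.
Op 7: write(P1, v2, 147). refcount(pp2)=2>1 -> COPY to pp6. 7 ppages; refcounts: pp0:2 pp1:1 pp2:1 pp3:1 pp4:1 pp5:1 pp6:1
Op 8: write(P0, v3, 124). refcount(pp5)=1 -> write in place. 7 ppages; refcounts: pp0:2 pp1:1 pp2:1 pp3:1 pp4:1 pp5:1 pp6:1

Answer: 7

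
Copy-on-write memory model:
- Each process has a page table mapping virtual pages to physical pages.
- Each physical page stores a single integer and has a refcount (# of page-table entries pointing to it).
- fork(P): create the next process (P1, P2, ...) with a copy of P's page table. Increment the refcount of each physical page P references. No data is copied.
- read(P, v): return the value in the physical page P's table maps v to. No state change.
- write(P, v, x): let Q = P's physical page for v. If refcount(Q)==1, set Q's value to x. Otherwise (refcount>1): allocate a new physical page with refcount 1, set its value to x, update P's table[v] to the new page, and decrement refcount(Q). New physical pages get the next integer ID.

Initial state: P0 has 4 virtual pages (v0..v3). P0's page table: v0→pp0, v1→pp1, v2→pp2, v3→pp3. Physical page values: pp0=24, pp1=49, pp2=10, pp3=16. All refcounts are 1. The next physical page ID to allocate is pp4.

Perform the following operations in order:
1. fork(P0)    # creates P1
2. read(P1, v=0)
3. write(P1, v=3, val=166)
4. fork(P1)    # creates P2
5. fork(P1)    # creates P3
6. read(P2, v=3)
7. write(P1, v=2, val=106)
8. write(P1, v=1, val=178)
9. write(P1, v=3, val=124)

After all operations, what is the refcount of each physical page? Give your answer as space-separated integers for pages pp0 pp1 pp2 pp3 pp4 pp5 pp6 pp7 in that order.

Answer: 4 3 3 1 2 1 1 1

Derivation:
Op 1: fork(P0) -> P1. 4 ppages; refcounts: pp0:2 pp1:2 pp2:2 pp3:2
Op 2: read(P1, v0) -> 24. No state change.
Op 3: write(P1, v3, 166). refcount(pp3)=2>1 -> COPY to pp4. 5 ppages; refcounts: pp0:2 pp1:2 pp2:2 pp3:1 pp4:1
Op 4: fork(P1) -> P2. 5 ppages; refcounts: pp0:3 pp1:3 pp2:3 pp3:1 pp4:2
Op 5: fork(P1) -> P3. 5 ppages; refcounts: pp0:4 pp1:4 pp2:4 pp3:1 pp4:3
Op 6: read(P2, v3) -> 166. No state change.
Op 7: write(P1, v2, 106). refcount(pp2)=4>1 -> COPY to pp5. 6 ppages; refcounts: pp0:4 pp1:4 pp2:3 pp3:1 pp4:3 pp5:1
Op 8: write(P1, v1, 178). refcount(pp1)=4>1 -> COPY to pp6. 7 ppages; refcounts: pp0:4 pp1:3 pp2:3 pp3:1 pp4:3 pp5:1 pp6:1
Op 9: write(P1, v3, 124). refcount(pp4)=3>1 -> COPY to pp7. 8 ppages; refcounts: pp0:4 pp1:3 pp2:3 pp3:1 pp4:2 pp5:1 pp6:1 pp7:1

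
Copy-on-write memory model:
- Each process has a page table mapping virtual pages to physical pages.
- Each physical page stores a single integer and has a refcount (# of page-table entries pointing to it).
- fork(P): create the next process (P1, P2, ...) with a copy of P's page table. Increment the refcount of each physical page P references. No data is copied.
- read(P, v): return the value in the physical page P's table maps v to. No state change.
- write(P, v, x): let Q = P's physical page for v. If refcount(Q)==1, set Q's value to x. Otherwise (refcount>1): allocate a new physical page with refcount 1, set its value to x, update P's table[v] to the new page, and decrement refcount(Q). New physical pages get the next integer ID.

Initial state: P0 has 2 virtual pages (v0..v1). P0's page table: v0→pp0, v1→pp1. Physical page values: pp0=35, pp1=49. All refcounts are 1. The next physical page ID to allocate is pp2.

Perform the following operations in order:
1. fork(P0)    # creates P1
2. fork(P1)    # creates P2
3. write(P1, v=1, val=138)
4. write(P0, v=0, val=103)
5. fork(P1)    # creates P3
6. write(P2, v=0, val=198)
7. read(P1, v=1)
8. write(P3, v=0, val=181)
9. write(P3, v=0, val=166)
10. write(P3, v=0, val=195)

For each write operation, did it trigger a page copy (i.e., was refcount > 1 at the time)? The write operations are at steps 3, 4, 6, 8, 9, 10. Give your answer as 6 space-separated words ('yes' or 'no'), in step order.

Op 1: fork(P0) -> P1. 2 ppages; refcounts: pp0:2 pp1:2
Op 2: fork(P1) -> P2. 2 ppages; refcounts: pp0:3 pp1:3
Op 3: write(P1, v1, 138). refcount(pp1)=3>1 -> COPY to pp2. 3 ppages; refcounts: pp0:3 pp1:2 pp2:1
Op 4: write(P0, v0, 103). refcount(pp0)=3>1 -> COPY to pp3. 4 ppages; refcounts: pp0:2 pp1:2 pp2:1 pp3:1
Op 5: fork(P1) -> P3. 4 ppages; refcounts: pp0:3 pp1:2 pp2:2 pp3:1
Op 6: write(P2, v0, 198). refcount(pp0)=3>1 -> COPY to pp4. 5 ppages; refcounts: pp0:2 pp1:2 pp2:2 pp3:1 pp4:1
Op 7: read(P1, v1) -> 138. No state change.
Op 8: write(P3, v0, 181). refcount(pp0)=2>1 -> COPY to pp5. 6 ppages; refcounts: pp0:1 pp1:2 pp2:2 pp3:1 pp4:1 pp5:1
Op 9: write(P3, v0, 166). refcount(pp5)=1 -> write in place. 6 ppages; refcounts: pp0:1 pp1:2 pp2:2 pp3:1 pp4:1 pp5:1
Op 10: write(P3, v0, 195). refcount(pp5)=1 -> write in place. 6 ppages; refcounts: pp0:1 pp1:2 pp2:2 pp3:1 pp4:1 pp5:1

yes yes yes yes no no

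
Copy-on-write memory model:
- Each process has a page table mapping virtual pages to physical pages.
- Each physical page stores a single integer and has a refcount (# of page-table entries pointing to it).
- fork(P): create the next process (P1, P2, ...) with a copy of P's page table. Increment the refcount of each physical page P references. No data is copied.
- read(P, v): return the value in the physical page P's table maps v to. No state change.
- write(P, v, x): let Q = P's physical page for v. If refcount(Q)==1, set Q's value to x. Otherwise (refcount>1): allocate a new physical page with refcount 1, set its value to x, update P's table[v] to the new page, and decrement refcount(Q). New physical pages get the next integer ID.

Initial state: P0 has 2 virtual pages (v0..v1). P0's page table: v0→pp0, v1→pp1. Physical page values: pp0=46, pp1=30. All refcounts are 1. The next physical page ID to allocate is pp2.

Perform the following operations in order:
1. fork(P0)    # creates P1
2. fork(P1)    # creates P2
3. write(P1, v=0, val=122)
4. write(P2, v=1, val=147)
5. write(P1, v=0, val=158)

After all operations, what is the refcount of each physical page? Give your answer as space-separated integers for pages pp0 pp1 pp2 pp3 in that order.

Op 1: fork(P0) -> P1. 2 ppages; refcounts: pp0:2 pp1:2
Op 2: fork(P1) -> P2. 2 ppages; refcounts: pp0:3 pp1:3
Op 3: write(P1, v0, 122). refcount(pp0)=3>1 -> COPY to pp2. 3 ppages; refcounts: pp0:2 pp1:3 pp2:1
Op 4: write(P2, v1, 147). refcount(pp1)=3>1 -> COPY to pp3. 4 ppages; refcounts: pp0:2 pp1:2 pp2:1 pp3:1
Op 5: write(P1, v0, 158). refcount(pp2)=1 -> write in place. 4 ppages; refcounts: pp0:2 pp1:2 pp2:1 pp3:1

Answer: 2 2 1 1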